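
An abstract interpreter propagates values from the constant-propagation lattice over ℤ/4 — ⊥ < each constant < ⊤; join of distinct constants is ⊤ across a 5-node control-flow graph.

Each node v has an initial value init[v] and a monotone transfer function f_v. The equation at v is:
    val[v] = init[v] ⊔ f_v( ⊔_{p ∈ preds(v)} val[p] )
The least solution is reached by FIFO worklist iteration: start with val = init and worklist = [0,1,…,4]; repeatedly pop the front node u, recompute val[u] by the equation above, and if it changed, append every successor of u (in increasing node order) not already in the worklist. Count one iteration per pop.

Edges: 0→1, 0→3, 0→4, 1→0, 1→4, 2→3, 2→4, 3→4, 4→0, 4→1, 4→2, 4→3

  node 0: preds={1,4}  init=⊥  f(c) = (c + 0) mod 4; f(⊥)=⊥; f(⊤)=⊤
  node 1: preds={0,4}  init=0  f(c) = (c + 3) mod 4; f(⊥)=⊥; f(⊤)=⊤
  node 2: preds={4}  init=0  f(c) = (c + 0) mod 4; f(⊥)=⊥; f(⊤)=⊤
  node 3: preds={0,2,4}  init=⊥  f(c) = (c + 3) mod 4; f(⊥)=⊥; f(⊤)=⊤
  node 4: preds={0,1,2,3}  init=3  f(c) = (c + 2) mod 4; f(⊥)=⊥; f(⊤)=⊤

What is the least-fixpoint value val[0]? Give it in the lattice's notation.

⊤

Iteration log — 9 steps:
  step 1. node 0  ⊔preds=⊤  new=⊤  old=⊥  +wl: 
  step 2. node 1  ⊔preds=⊤  new=⊤  old=0  +wl: 0
  step 3. node 2  ⊔preds=3  new=⊤  old=0  +wl: 
  step 4. node 3  ⊔preds=⊤  new=⊤  old=⊥  +wl: 
  step 5. node 4  ⊔preds=⊤  new=⊤  old=3  +wl: 1,2,3
  step 6. node 0  ⊔preds=⊤  new=⊤  stable
  step 7. node 1  ⊔preds=⊤  new=⊤  stable
  step 8. node 2  ⊔preds=⊤  new=⊤  stable
  step 9. node 3  ⊔preds=⊤  new=⊤  stable

Least fixpoint reached:
  node 0: ⊤
  node 1: ⊤
  node 2: ⊤
  node 3: ⊤
  node 4: ⊤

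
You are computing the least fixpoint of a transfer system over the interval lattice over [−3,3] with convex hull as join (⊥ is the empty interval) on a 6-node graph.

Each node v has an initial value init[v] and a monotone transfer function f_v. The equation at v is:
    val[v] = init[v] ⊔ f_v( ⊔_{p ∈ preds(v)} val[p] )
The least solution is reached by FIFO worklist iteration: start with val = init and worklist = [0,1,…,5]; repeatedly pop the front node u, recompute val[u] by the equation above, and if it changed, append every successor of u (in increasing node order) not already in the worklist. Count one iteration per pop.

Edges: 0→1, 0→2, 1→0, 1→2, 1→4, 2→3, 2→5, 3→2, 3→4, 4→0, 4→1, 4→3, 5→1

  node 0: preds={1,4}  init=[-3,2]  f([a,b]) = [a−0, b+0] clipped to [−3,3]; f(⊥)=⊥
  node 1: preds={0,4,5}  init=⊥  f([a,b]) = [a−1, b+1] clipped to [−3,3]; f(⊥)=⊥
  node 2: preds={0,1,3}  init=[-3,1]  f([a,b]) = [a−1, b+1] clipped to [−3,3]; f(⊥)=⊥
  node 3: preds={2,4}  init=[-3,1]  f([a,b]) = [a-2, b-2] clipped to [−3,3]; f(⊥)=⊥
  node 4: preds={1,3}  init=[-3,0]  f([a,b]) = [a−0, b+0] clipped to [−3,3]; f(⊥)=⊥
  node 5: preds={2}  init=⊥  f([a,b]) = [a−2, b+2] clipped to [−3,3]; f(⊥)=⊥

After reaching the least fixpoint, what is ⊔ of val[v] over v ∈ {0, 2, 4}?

Worklist (10 pops):
  #1 pop 0: in=[-3,0] → [-3,2] (no change)
  #2 pop 1: in=[-3,2] → [-3,3] (was ⊥); enqueue [0]
  #3 pop 2: in=[-3,3] → [-3,3] (was [-3,1]); enqueue []
  #4 pop 3: in=[-3,3] → [-3,1] (no change)
  #5 pop 4: in=[-3,3] → [-3,3] (was [-3,0]); enqueue [1,3]
  #6 pop 5: in=[-3,3] → [-3,3] (was ⊥); enqueue []
  #7 pop 0: in=[-3,3] → [-3,3] (was [-3,2]); enqueue [2]
  #8 pop 1: in=[-3,3] → [-3,3] (no change)
  #9 pop 3: in=[-3,3] → [-3,1] (no change)
  #10 pop 2: in=[-3,3] → [-3,3] (no change)

Fixpoint:
  val[0] = [-3,3]
  val[1] = [-3,3]
  val[2] = [-3,3]
  val[3] = [-3,1]
  val[4] = [-3,3]
  val[5] = [-3,3]

[-3,3]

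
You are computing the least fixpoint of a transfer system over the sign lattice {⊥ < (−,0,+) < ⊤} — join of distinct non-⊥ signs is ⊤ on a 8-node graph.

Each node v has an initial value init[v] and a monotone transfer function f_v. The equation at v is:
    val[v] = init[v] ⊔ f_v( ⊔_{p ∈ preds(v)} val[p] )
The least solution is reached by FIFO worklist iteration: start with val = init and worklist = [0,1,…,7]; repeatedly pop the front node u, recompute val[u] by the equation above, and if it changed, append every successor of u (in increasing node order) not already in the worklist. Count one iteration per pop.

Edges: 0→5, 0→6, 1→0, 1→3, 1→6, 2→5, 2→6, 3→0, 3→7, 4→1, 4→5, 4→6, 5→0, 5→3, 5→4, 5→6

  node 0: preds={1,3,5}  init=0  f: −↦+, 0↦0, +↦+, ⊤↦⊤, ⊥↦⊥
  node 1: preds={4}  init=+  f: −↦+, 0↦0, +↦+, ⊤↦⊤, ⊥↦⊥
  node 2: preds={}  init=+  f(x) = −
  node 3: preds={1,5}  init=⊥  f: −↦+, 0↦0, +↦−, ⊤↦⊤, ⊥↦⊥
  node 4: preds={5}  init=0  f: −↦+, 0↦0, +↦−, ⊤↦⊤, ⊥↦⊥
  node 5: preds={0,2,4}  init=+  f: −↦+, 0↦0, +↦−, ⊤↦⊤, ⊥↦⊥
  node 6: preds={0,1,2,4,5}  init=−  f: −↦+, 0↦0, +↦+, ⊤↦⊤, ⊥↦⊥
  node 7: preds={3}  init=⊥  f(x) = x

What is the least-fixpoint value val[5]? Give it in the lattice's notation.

⊤

Iteration log — 12 steps:
  step 1. node 0  ⊔preds=+  new=⊤  old=0  +wl: 
  step 2. node 1  ⊔preds=0  new=⊤  old=+  +wl: 0
  step 3. node 2  ⊔preds=⊥  new=⊤  old=+  +wl: 
  step 4. node 3  ⊔preds=⊤  new=⊤  old=⊥  +wl: 
  step 5. node 4  ⊔preds=+  new=⊤  old=0  +wl: 1
  step 6. node 5  ⊔preds=⊤  new=⊤  old=+  +wl: 3,4
  step 7. node 6  ⊔preds=⊤  new=⊤  old=−  +wl: 
  step 8. node 7  ⊔preds=⊤  new=⊤  old=⊥  +wl: 
  step 9. node 0  ⊔preds=⊤  new=⊤  stable
  step 10. node 1  ⊔preds=⊤  new=⊤  stable
  step 11. node 3  ⊔preds=⊤  new=⊤  stable
  step 12. node 4  ⊔preds=⊤  new=⊤  stable

Least fixpoint reached:
  node 0: ⊤
  node 1: ⊤
  node 2: ⊤
  node 3: ⊤
  node 4: ⊤
  node 5: ⊤
  node 6: ⊤
  node 7: ⊤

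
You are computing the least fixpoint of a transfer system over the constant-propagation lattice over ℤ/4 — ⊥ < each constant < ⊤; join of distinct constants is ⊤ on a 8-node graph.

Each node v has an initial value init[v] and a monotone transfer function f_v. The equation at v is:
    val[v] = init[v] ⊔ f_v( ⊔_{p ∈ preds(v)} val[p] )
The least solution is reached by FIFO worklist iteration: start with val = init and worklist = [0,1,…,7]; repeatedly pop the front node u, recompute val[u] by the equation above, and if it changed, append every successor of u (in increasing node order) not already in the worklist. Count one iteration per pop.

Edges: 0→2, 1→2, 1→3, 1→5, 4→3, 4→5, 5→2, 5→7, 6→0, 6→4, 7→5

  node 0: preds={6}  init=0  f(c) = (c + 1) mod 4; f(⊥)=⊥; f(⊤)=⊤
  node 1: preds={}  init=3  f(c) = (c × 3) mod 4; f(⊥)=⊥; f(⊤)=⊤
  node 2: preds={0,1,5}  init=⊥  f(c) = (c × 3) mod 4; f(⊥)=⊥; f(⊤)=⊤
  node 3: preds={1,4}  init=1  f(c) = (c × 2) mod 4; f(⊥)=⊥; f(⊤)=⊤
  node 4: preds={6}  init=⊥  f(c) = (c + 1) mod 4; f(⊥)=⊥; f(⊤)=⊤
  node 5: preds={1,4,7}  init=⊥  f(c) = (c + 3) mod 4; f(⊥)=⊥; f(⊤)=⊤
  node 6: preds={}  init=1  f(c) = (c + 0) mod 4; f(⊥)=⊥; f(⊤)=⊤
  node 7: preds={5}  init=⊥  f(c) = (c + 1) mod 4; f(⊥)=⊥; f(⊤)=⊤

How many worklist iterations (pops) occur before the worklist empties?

Iteration log — 11 steps:
  step 1. node 0  ⊔preds=1  new=⊤  old=0  +wl: 
  step 2. node 1  ⊔preds=⊥  new=3  stable
  step 3. node 2  ⊔preds=⊤  new=⊤  old=⊥  +wl: 
  step 4. node 3  ⊔preds=3  new=⊤  old=1  +wl: 
  step 5. node 4  ⊔preds=1  new=2  old=⊥  +wl: 3
  step 6. node 5  ⊔preds=⊤  new=⊤  old=⊥  +wl: 2
  step 7. node 6  ⊔preds=⊥  new=1  stable
  step 8. node 7  ⊔preds=⊤  new=⊤  old=⊥  +wl: 5
  step 9. node 3  ⊔preds=⊤  new=⊤  stable
  step 10. node 2  ⊔preds=⊤  new=⊤  stable
  step 11. node 5  ⊔preds=⊤  new=⊤  stable

Least fixpoint reached:
  node 0: ⊤
  node 1: 3
  node 2: ⊤
  node 3: ⊤
  node 4: 2
  node 5: ⊤
  node 6: 1
  node 7: ⊤

11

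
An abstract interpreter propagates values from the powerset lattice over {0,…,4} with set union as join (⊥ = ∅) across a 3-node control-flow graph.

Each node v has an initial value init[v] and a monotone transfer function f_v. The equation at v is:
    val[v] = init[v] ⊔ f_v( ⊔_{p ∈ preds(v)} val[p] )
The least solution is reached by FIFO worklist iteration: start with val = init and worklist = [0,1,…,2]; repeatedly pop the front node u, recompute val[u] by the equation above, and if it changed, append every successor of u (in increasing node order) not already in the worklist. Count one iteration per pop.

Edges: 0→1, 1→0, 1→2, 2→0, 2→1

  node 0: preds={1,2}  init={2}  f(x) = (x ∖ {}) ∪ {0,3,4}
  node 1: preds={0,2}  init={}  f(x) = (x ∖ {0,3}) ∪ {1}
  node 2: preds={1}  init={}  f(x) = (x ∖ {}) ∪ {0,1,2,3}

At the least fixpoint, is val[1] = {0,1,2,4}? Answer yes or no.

no

Trace (5 dequeues):
  [1] u=0 | in {} | out {0,2,3,4} | prev {2} | push {}
  [2] u=1 | in {0,2,3,4} | out {1,2,4} | prev {} | push {0}
  [3] u=2 | in {1,2,4} | out {0,1,2,3,4} | prev {} | push {1}
  [4] u=0 | in {0,1,2,3,4} | out {0,1,2,3,4} | prev {0,2,3,4} | push {}
  [5] u=1 | in {0,1,2,3,4} | out {1,2,4} | ==

Converged values:
  [0] {0,1,2,3,4}
  [1] {1,2,4}
  [2] {0,1,2,3,4}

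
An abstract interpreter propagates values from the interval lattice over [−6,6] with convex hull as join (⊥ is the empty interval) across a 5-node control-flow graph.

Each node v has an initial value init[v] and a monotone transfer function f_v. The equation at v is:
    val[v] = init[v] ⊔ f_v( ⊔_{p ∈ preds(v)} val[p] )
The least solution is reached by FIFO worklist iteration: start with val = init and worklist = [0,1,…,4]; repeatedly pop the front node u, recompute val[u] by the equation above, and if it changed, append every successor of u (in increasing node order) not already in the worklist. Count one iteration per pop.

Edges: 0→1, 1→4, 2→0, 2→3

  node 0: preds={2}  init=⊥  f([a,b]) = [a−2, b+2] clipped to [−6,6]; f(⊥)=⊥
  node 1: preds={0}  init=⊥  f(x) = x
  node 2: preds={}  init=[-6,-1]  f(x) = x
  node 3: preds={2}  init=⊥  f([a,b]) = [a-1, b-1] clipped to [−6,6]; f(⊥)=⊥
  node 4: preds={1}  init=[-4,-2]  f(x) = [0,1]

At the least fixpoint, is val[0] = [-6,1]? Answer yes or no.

yes

Trace (5 dequeues):
  [1] u=0 | in [-6,-1] | out [-6,1] | prev ⊥ | push {}
  [2] u=1 | in [-6,1] | out [-6,1] | prev ⊥ | push {}
  [3] u=2 | in ⊥ | out [-6,-1] | ==
  [4] u=3 | in [-6,-1] | out [-6,-2] | prev ⊥ | push {}
  [5] u=4 | in [-6,1] | out [-4,1] | prev [-4,-2] | push {}

Converged values:
  [0] [-6,1]
  [1] [-6,1]
  [2] [-6,-1]
  [3] [-6,-2]
  [4] [-4,1]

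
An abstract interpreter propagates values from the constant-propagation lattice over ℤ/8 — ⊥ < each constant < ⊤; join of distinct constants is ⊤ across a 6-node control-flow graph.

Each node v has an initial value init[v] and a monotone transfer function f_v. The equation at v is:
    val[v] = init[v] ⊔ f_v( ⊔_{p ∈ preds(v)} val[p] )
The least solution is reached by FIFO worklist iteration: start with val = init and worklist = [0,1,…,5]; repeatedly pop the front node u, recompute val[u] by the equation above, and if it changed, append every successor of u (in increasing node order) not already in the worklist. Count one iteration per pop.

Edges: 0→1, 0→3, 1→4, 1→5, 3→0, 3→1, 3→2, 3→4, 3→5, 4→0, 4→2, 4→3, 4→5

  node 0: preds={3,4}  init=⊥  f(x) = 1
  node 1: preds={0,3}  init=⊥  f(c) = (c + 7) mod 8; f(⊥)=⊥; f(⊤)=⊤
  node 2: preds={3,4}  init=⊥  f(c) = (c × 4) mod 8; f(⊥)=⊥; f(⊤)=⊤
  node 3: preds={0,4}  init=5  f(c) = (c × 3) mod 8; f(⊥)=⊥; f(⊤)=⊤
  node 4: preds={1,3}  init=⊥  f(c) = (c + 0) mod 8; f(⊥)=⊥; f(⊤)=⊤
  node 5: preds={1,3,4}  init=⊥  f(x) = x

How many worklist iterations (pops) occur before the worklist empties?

Iteration log — 10 steps:
  step 1. node 0  ⊔preds=5  new=1  old=⊥  +wl: 
  step 2. node 1  ⊔preds=⊤  new=⊤  old=⊥  +wl: 
  step 3. node 2  ⊔preds=5  new=4  old=⊥  +wl: 
  step 4. node 3  ⊔preds=1  new=⊤  old=5  +wl: 0,1,2
  step 5. node 4  ⊔preds=⊤  new=⊤  old=⊥  +wl: 3
  step 6. node 5  ⊔preds=⊤  new=⊤  old=⊥  +wl: 
  step 7. node 0  ⊔preds=⊤  new=1  stable
  step 8. node 1  ⊔preds=⊤  new=⊤  stable
  step 9. node 2  ⊔preds=⊤  new=⊤  old=4  +wl: 
  step 10. node 3  ⊔preds=⊤  new=⊤  stable

Least fixpoint reached:
  node 0: 1
  node 1: ⊤
  node 2: ⊤
  node 3: ⊤
  node 4: ⊤
  node 5: ⊤

10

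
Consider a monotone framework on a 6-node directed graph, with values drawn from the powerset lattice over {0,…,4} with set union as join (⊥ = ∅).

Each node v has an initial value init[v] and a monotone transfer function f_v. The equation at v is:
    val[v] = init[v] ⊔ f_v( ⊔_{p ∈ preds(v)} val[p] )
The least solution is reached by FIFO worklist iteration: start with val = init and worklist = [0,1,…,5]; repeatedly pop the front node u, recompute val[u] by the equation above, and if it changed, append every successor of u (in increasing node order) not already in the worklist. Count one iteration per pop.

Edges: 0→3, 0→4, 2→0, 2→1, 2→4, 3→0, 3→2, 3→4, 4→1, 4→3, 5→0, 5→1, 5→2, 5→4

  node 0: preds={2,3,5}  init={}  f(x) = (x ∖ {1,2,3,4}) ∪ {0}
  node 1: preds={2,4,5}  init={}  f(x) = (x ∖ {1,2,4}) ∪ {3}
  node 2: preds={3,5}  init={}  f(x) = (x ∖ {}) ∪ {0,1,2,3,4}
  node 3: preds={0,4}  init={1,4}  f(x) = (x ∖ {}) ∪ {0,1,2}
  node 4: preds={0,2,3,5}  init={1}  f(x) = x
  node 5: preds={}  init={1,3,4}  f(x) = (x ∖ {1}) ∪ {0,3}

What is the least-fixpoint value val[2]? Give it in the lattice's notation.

{0,1,2,3,4}

Iteration log — 13 steps:
  step 1. node 0  ⊔preds={1,3,4}  new={0}  old={}  +wl: 
  step 2. node 1  ⊔preds={1,3,4}  new={3}  old={}  +wl: 
  step 3. node 2  ⊔preds={1,3,4}  new={0,1,2,3,4}  old={}  +wl: 0,1
  step 4. node 3  ⊔preds={0,1}  new={0,1,2,4}  old={1,4}  +wl: 2
  step 5. node 4  ⊔preds={0,1,2,3,4}  new={0,1,2,3,4}  old={1}  +wl: 3
  step 6. node 5  ⊔preds={}  new={0,1,3,4}  old={1,3,4}  +wl: 4
  step 7. node 0  ⊔preds={0,1,2,3,4}  new={0}  stable
  step 8. node 1  ⊔preds={0,1,2,3,4}  new={0,3}  old={3}  +wl: 
  step 9. node 2  ⊔preds={0,1,2,3,4}  new={0,1,2,3,4}  stable
  step 10. node 3  ⊔preds={0,1,2,3,4}  new={0,1,2,3,4}  old={0,1,2,4}  +wl: 0,2
  step 11. node 4  ⊔preds={0,1,2,3,4}  new={0,1,2,3,4}  stable
  step 12. node 0  ⊔preds={0,1,2,3,4}  new={0}  stable
  step 13. node 2  ⊔preds={0,1,2,3,4}  new={0,1,2,3,4}  stable

Least fixpoint reached:
  node 0: {0}
  node 1: {0,3}
  node 2: {0,1,2,3,4}
  node 3: {0,1,2,3,4}
  node 4: {0,1,2,3,4}
  node 5: {0,1,3,4}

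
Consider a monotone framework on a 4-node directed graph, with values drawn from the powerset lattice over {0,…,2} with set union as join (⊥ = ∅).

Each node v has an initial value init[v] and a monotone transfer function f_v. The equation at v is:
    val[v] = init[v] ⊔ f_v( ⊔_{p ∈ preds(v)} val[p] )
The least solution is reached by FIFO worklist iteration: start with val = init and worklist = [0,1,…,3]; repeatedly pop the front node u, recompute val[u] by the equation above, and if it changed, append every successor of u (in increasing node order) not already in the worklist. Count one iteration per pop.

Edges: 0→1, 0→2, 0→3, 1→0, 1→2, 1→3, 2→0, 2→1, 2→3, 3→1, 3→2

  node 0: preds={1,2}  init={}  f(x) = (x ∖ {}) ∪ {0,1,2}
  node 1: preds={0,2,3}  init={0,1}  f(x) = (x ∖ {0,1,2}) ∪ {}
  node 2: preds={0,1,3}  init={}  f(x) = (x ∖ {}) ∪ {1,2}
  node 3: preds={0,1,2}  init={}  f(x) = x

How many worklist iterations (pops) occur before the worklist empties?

7

Iteration log — 7 steps:
  step 1. node 0  ⊔preds={0,1}  new={0,1,2}  old={}  +wl: 
  step 2. node 1  ⊔preds={0,1,2}  new={0,1}  stable
  step 3. node 2  ⊔preds={0,1,2}  new={0,1,2}  old={}  +wl: 0,1
  step 4. node 3  ⊔preds={0,1,2}  new={0,1,2}  old={}  +wl: 2
  step 5. node 0  ⊔preds={0,1,2}  new={0,1,2}  stable
  step 6. node 1  ⊔preds={0,1,2}  new={0,1}  stable
  step 7. node 2  ⊔preds={0,1,2}  new={0,1,2}  stable

Least fixpoint reached:
  node 0: {0,1,2}
  node 1: {0,1}
  node 2: {0,1,2}
  node 3: {0,1,2}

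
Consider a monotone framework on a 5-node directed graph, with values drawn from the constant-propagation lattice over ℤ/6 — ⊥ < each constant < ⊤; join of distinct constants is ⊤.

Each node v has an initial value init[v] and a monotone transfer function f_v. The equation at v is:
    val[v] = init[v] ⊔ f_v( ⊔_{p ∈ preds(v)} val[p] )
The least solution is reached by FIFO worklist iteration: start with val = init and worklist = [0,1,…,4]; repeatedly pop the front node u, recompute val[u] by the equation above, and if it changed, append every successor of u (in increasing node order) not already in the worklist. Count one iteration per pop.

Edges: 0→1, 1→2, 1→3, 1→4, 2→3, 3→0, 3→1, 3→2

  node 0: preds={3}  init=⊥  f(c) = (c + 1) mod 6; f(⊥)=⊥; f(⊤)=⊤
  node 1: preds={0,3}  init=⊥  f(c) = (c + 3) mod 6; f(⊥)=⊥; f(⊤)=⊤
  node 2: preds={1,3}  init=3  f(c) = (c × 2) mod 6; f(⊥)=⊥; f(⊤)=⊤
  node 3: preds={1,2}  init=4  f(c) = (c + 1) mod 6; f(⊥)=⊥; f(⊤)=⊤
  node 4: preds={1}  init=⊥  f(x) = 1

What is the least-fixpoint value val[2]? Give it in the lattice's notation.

Iteration log — 8 steps:
  step 1. node 0  ⊔preds=4  new=5  old=⊥  +wl: 
  step 2. node 1  ⊔preds=⊤  new=⊤  old=⊥  +wl: 
  step 3. node 2  ⊔preds=⊤  new=⊤  old=3  +wl: 
  step 4. node 3  ⊔preds=⊤  new=⊤  old=4  +wl: 0,1,2
  step 5. node 4  ⊔preds=⊤  new=1  old=⊥  +wl: 
  step 6. node 0  ⊔preds=⊤  new=⊤  old=5  +wl: 
  step 7. node 1  ⊔preds=⊤  new=⊤  stable
  step 8. node 2  ⊔preds=⊤  new=⊤  stable

Least fixpoint reached:
  node 0: ⊤
  node 1: ⊤
  node 2: ⊤
  node 3: ⊤
  node 4: 1

⊤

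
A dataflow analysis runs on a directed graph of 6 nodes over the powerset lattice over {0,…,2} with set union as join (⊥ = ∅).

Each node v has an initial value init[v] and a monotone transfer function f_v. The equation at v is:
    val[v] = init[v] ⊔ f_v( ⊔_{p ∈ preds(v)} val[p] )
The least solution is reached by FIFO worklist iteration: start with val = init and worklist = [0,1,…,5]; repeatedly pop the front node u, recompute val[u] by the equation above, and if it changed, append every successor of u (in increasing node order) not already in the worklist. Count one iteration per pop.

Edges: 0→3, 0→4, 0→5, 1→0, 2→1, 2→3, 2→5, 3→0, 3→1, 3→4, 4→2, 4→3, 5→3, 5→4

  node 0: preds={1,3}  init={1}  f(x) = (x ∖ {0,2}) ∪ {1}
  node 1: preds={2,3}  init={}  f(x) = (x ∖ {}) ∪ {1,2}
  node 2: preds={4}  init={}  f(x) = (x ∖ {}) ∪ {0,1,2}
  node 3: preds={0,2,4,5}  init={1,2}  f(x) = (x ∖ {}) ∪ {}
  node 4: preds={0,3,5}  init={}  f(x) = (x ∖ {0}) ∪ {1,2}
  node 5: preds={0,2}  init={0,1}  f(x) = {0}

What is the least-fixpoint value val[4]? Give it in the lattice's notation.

Iteration log — 11 steps:
  step 1. node 0  ⊔preds={1,2}  new={1}  stable
  step 2. node 1  ⊔preds={1,2}  new={1,2}  old={}  +wl: 0
  step 3. node 2  ⊔preds={}  new={0,1,2}  old={}  +wl: 1
  step 4. node 3  ⊔preds={0,1,2}  new={0,1,2}  old={1,2}  +wl: 
  step 5. node 4  ⊔preds={0,1,2}  new={1,2}  old={}  +wl: 2,3
  step 6. node 5  ⊔preds={0,1,2}  new={0,1}  stable
  step 7. node 0  ⊔preds={0,1,2}  new={1}  stable
  step 8. node 1  ⊔preds={0,1,2}  new={0,1,2}  old={1,2}  +wl: 0
  step 9. node 2  ⊔preds={1,2}  new={0,1,2}  stable
  step 10. node 3  ⊔preds={0,1,2}  new={0,1,2}  stable
  step 11. node 0  ⊔preds={0,1,2}  new={1}  stable

Least fixpoint reached:
  node 0: {1}
  node 1: {0,1,2}
  node 2: {0,1,2}
  node 3: {0,1,2}
  node 4: {1,2}
  node 5: {0,1}

{1,2}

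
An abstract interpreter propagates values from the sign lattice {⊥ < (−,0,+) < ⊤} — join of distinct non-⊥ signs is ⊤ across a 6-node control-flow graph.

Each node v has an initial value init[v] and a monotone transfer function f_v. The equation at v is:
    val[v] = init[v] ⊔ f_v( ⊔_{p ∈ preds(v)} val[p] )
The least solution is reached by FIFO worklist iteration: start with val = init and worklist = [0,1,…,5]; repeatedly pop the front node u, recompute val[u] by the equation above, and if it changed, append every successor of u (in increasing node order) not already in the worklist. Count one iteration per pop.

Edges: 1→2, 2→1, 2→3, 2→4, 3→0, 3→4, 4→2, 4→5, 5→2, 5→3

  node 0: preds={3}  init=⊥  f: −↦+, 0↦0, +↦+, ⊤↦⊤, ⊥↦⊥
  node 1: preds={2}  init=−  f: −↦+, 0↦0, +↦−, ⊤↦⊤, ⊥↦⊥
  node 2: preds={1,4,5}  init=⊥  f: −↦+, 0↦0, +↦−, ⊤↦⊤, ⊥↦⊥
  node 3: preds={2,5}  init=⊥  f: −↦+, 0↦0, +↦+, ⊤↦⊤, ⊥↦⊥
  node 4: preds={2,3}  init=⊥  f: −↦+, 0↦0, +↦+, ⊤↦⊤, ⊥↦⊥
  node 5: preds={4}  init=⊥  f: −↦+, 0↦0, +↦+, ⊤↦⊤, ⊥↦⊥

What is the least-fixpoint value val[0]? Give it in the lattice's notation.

⊤

Iteration log — 17 steps:
  step 1. node 0  ⊔preds=⊥  new=⊥  stable
  step 2. node 1  ⊔preds=⊥  new=−  stable
  step 3. node 2  ⊔preds=−  new=+  old=⊥  +wl: 1
  step 4. node 3  ⊔preds=+  new=+  old=⊥  +wl: 0
  step 5. node 4  ⊔preds=+  new=+  old=⊥  +wl: 2
  step 6. node 5  ⊔preds=+  new=+  old=⊥  +wl: 3
  step 7. node 1  ⊔preds=+  new=−  stable
  step 8. node 0  ⊔preds=+  new=+  old=⊥  +wl: 
  step 9. node 2  ⊔preds=⊤  new=⊤  old=+  +wl: 1,4
  step 10. node 3  ⊔preds=⊤  new=⊤  old=+  +wl: 0
  step 11. node 1  ⊔preds=⊤  new=⊤  old=−  +wl: 2
  step 12. node 4  ⊔preds=⊤  new=⊤  old=+  +wl: 5
  step 13. node 0  ⊔preds=⊤  new=⊤  old=+  +wl: 
  step 14. node 2  ⊔preds=⊤  new=⊤  stable
  step 15. node 5  ⊔preds=⊤  new=⊤  old=+  +wl: 2,3
  step 16. node 2  ⊔preds=⊤  new=⊤  stable
  step 17. node 3  ⊔preds=⊤  new=⊤  stable

Least fixpoint reached:
  node 0: ⊤
  node 1: ⊤
  node 2: ⊤
  node 3: ⊤
  node 4: ⊤
  node 5: ⊤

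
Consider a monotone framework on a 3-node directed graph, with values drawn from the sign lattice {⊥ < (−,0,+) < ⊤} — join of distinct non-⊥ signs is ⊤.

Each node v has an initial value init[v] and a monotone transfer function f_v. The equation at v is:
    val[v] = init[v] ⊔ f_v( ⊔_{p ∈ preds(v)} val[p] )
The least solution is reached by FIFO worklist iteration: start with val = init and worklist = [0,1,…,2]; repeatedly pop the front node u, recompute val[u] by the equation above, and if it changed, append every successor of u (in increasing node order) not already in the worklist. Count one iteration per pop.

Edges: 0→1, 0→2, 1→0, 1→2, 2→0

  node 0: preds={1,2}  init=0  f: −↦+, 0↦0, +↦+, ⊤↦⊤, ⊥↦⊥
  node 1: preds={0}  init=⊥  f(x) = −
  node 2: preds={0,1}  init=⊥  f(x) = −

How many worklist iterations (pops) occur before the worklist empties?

Iteration log — 6 steps:
  step 1. node 0  ⊔preds=⊥  new=0  stable
  step 2. node 1  ⊔preds=0  new=−  old=⊥  +wl: 0
  step 3. node 2  ⊔preds=⊤  new=−  old=⊥  +wl: 
  step 4. node 0  ⊔preds=−  new=⊤  old=0  +wl: 1,2
  step 5. node 1  ⊔preds=⊤  new=−  stable
  step 6. node 2  ⊔preds=⊤  new=−  stable

Least fixpoint reached:
  node 0: ⊤
  node 1: −
  node 2: −

6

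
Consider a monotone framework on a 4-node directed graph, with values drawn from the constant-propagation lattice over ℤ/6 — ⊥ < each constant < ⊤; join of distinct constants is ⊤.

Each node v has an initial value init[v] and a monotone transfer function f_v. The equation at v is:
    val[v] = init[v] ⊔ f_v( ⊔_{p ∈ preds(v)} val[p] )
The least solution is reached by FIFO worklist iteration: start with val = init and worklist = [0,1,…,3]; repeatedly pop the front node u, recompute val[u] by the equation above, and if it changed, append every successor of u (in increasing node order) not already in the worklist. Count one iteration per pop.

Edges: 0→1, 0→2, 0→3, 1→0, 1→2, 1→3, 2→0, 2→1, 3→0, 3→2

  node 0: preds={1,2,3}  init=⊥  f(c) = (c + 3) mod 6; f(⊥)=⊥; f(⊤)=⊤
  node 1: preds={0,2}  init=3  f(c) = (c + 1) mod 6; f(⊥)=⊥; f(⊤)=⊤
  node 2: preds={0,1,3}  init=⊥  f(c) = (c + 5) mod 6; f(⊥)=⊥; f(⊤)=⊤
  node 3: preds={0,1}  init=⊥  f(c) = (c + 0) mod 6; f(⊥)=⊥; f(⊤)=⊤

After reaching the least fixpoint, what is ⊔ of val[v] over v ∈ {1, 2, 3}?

Worklist (8 pops):
  #1 pop 0: in=3 → 0 (was ⊥); enqueue []
  #2 pop 1: in=0 → ⊤ (was 3); enqueue [0]
  #3 pop 2: in=⊤ → ⊤ (was ⊥); enqueue [1]
  #4 pop 3: in=⊤ → ⊤ (was ⊥); enqueue [2]
  #5 pop 0: in=⊤ → ⊤ (was 0); enqueue [3]
  #6 pop 1: in=⊤ → ⊤ (no change)
  #7 pop 2: in=⊤ → ⊤ (no change)
  #8 pop 3: in=⊤ → ⊤ (no change)

Fixpoint:
  val[0] = ⊤
  val[1] = ⊤
  val[2] = ⊤
  val[3] = ⊤

⊤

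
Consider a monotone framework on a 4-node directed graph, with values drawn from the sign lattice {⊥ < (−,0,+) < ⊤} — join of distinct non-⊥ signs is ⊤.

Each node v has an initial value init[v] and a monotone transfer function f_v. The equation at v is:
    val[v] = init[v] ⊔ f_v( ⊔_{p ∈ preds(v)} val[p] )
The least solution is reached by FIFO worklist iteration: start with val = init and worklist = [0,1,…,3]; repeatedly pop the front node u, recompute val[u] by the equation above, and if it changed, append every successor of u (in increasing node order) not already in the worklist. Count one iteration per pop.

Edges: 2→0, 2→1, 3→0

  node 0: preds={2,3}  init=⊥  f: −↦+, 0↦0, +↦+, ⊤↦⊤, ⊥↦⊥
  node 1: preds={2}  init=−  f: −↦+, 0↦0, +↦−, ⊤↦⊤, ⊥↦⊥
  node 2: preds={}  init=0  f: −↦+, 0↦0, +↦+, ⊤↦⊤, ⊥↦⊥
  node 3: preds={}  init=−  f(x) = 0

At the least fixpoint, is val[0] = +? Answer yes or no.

Trace (5 dequeues):
  [1] u=0 | in ⊤ | out ⊤ | prev ⊥ | push {}
  [2] u=1 | in 0 | out ⊤ | prev − | push {}
  [3] u=2 | in ⊥ | out 0 | ==
  [4] u=3 | in ⊥ | out ⊤ | prev − | push {0}
  [5] u=0 | in ⊤ | out ⊤ | ==

Converged values:
  [0] ⊤
  [1] ⊤
  [2] 0
  [3] ⊤

no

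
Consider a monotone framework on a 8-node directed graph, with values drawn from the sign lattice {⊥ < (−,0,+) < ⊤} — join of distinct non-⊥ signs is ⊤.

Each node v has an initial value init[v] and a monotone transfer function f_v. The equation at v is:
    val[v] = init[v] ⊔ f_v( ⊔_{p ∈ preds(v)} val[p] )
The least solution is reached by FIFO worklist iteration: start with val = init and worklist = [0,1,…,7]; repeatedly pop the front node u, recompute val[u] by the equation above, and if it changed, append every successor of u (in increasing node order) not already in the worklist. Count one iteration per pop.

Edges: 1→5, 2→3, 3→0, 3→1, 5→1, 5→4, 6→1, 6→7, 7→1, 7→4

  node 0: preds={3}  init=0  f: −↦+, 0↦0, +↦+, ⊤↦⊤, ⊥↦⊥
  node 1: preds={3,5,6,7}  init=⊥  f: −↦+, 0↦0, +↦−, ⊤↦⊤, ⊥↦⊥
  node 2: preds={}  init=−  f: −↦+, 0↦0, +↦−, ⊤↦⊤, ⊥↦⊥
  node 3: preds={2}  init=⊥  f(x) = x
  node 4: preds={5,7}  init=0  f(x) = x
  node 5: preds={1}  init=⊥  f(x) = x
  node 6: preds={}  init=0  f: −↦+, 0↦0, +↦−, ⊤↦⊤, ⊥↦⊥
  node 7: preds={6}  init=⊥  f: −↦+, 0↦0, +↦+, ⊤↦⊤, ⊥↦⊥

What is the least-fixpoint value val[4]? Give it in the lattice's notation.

⊤

Trace (14 dequeues):
  [1] u=0 | in ⊥ | out 0 | ==
  [2] u=1 | in 0 | out 0 | prev ⊥ | push {}
  [3] u=2 | in ⊥ | out − | ==
  [4] u=3 | in − | out − | prev ⊥ | push {0,1}
  [5] u=4 | in ⊥ | out 0 | ==
  [6] u=5 | in 0 | out 0 | prev ⊥ | push {4}
  [7] u=6 | in ⊥ | out 0 | ==
  [8] u=7 | in 0 | out 0 | prev ⊥ | push {}
  [9] u=0 | in − | out ⊤ | prev 0 | push {}
  [10] u=1 | in ⊤ | out ⊤ | prev 0 | push {5}
  [11] u=4 | in 0 | out 0 | ==
  [12] u=5 | in ⊤ | out ⊤ | prev 0 | push {1,4}
  [13] u=1 | in ⊤ | out ⊤ | ==
  [14] u=4 | in ⊤ | out ⊤ | prev 0 | push {}

Converged values:
  [0] ⊤
  [1] ⊤
  [2] −
  [3] −
  [4] ⊤
  [5] ⊤
  [6] 0
  [7] 0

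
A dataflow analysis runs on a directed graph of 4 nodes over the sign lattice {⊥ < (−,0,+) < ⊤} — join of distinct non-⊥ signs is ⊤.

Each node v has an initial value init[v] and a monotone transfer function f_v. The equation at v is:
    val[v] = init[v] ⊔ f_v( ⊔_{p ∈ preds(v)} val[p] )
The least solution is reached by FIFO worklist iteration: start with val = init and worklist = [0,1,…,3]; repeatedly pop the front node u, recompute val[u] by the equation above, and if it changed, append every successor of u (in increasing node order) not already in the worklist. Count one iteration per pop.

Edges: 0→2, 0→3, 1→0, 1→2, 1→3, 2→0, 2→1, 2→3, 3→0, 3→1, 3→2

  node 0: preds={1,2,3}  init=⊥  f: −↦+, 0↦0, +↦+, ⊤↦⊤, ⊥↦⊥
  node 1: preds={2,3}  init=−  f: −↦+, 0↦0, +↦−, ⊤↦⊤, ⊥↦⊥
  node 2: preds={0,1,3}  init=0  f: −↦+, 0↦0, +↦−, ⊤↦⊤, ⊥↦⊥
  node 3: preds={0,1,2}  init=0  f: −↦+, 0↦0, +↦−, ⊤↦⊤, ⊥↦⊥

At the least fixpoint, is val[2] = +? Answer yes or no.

no

Trace (7 dequeues):
  [1] u=0 | in ⊤ | out ⊤ | prev ⊥ | push {}
  [2] u=1 | in 0 | out ⊤ | prev − | push {0}
  [3] u=2 | in ⊤ | out ⊤ | prev 0 | push {1}
  [4] u=3 | in ⊤ | out ⊤ | prev 0 | push {2}
  [5] u=0 | in ⊤ | out ⊤ | ==
  [6] u=1 | in ⊤ | out ⊤ | ==
  [7] u=2 | in ⊤ | out ⊤ | ==

Converged values:
  [0] ⊤
  [1] ⊤
  [2] ⊤
  [3] ⊤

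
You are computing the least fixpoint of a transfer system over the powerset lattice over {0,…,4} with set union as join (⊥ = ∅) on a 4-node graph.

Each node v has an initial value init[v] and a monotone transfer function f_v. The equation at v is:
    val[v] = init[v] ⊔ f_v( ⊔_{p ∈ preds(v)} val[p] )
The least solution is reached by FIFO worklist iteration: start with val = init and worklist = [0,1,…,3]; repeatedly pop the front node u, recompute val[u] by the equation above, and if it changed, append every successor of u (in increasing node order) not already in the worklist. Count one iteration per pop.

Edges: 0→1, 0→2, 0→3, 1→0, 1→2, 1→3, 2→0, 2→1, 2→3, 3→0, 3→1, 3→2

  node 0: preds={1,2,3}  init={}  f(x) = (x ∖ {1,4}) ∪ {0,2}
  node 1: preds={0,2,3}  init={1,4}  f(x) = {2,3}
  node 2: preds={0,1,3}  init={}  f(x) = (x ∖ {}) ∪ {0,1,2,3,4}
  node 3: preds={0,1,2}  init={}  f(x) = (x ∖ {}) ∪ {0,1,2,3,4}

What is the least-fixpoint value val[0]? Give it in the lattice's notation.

{0,2,3}

Iteration log — 8 steps:
  step 1. node 0  ⊔preds={1,4}  new={0,2}  old={}  +wl: 
  step 2. node 1  ⊔preds={0,2}  new={1,2,3,4}  old={1,4}  +wl: 0
  step 3. node 2  ⊔preds={0,1,2,3,4}  new={0,1,2,3,4}  old={}  +wl: 1
  step 4. node 3  ⊔preds={0,1,2,3,4}  new={0,1,2,3,4}  old={}  +wl: 2
  step 5. node 0  ⊔preds={0,1,2,3,4}  new={0,2,3}  old={0,2}  +wl: 3
  step 6. node 1  ⊔preds={0,1,2,3,4}  new={1,2,3,4}  stable
  step 7. node 2  ⊔preds={0,1,2,3,4}  new={0,1,2,3,4}  stable
  step 8. node 3  ⊔preds={0,1,2,3,4}  new={0,1,2,3,4}  stable

Least fixpoint reached:
  node 0: {0,2,3}
  node 1: {1,2,3,4}
  node 2: {0,1,2,3,4}
  node 3: {0,1,2,3,4}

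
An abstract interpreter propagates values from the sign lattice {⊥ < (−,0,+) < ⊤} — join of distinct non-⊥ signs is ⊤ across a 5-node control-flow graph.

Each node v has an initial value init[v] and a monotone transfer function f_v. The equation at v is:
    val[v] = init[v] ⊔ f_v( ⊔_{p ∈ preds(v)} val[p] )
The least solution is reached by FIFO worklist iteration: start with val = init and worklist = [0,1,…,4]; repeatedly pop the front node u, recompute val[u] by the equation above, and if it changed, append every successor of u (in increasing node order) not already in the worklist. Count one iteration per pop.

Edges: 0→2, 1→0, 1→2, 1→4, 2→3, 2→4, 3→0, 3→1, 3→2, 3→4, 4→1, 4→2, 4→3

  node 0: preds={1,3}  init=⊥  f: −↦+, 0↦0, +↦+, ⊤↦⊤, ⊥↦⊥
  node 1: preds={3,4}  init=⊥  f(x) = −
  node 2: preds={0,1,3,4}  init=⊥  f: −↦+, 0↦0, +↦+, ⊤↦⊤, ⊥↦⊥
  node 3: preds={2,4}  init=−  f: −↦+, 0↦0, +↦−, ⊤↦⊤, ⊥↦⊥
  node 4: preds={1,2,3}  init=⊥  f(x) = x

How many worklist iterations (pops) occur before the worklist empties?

9

Worklist (9 pops):
  #1 pop 0: in=− → + (was ⊥); enqueue []
  #2 pop 1: in=− → − (was ⊥); enqueue [0]
  #3 pop 2: in=⊤ → ⊤ (was ⊥); enqueue []
  #4 pop 3: in=⊤ → ⊤ (was −); enqueue [1,2]
  #5 pop 4: in=⊤ → ⊤ (was ⊥); enqueue [3]
  #6 pop 0: in=⊤ → ⊤ (was +); enqueue []
  #7 pop 1: in=⊤ → − (no change)
  #8 pop 2: in=⊤ → ⊤ (no change)
  #9 pop 3: in=⊤ → ⊤ (no change)

Fixpoint:
  val[0] = ⊤
  val[1] = −
  val[2] = ⊤
  val[3] = ⊤
  val[4] = ⊤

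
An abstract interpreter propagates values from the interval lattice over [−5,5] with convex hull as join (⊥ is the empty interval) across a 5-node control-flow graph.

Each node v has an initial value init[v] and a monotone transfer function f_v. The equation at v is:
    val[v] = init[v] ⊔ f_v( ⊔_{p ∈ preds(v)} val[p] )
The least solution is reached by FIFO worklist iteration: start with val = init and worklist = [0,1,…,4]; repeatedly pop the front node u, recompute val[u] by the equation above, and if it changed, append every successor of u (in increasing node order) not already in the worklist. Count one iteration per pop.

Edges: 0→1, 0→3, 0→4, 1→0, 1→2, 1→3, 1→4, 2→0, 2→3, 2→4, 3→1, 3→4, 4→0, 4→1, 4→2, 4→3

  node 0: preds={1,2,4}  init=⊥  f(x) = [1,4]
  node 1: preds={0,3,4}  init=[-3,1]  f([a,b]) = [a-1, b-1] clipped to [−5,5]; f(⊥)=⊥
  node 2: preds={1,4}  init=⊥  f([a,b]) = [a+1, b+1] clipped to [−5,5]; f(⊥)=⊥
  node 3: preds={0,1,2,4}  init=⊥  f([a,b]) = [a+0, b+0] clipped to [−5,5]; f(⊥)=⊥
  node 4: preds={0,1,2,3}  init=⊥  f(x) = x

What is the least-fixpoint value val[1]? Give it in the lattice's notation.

[-5,4]

Worklist (20 pops):
  #1 pop 0: in=[-3,1] → [1,4] (was ⊥); enqueue []
  #2 pop 1: in=[1,4] → [-3,3] (was [-3,1]); enqueue [0]
  #3 pop 2: in=[-3,3] → [-2,4] (was ⊥); enqueue []
  #4 pop 3: in=[-3,4] → [-3,4] (was ⊥); enqueue [1]
  #5 pop 4: in=[-3,4] → [-3,4] (was ⊥); enqueue [2,3]
  #6 pop 0: in=[-3,4] → [1,4] (no change)
  #7 pop 1: in=[-3,4] → [-4,3] (was [-3,3]); enqueue [0,4]
  #8 pop 2: in=[-4,4] → [-3,5] (was [-2,4]); enqueue []
  #9 pop 3: in=[-4,5] → [-4,5] (was [-3,4]); enqueue [1]
  #10 pop 0: in=[-4,5] → [1,4] (no change)
  #11 pop 4: in=[-4,5] → [-4,5] (was [-3,4]); enqueue [0,2,3]
  #12 pop 1: in=[-4,5] → [-5,4] (was [-4,3]); enqueue [4]
  #13 pop 0: in=[-5,5] → [1,4] (no change)
  #14 pop 2: in=[-5,5] → [-4,5] (was [-3,5]); enqueue [0]
  #15 pop 3: in=[-5,5] → [-5,5] (was [-4,5]); enqueue [1]
  #16 pop 4: in=[-5,5] → [-5,5] (was [-4,5]); enqueue [2,3]
  #17 pop 0: in=[-5,5] → [1,4] (no change)
  #18 pop 1: in=[-5,5] → [-5,4] (no change)
  #19 pop 2: in=[-5,5] → [-4,5] (no change)
  #20 pop 3: in=[-5,5] → [-5,5] (no change)

Fixpoint:
  val[0] = [1,4]
  val[1] = [-5,4]
  val[2] = [-4,5]
  val[3] = [-5,5]
  val[4] = [-5,5]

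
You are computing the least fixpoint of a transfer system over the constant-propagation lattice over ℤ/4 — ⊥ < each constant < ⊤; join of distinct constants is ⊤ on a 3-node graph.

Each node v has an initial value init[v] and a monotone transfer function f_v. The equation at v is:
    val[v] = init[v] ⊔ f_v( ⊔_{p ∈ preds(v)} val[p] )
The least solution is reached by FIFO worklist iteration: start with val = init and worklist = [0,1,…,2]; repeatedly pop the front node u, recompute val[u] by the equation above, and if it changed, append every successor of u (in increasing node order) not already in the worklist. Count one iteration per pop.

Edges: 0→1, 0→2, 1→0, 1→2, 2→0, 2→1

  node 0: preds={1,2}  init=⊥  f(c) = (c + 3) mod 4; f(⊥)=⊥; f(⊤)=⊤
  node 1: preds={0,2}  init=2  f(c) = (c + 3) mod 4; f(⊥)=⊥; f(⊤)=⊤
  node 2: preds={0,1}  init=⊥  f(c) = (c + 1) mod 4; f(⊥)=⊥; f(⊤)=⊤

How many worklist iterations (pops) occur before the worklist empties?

Iteration log — 6 steps:
  step 1. node 0  ⊔preds=2  new=1  old=⊥  +wl: 
  step 2. node 1  ⊔preds=1  new=⊤  old=2  +wl: 0
  step 3. node 2  ⊔preds=⊤  new=⊤  old=⊥  +wl: 1
  step 4. node 0  ⊔preds=⊤  new=⊤  old=1  +wl: 2
  step 5. node 1  ⊔preds=⊤  new=⊤  stable
  step 6. node 2  ⊔preds=⊤  new=⊤  stable

Least fixpoint reached:
  node 0: ⊤
  node 1: ⊤
  node 2: ⊤

6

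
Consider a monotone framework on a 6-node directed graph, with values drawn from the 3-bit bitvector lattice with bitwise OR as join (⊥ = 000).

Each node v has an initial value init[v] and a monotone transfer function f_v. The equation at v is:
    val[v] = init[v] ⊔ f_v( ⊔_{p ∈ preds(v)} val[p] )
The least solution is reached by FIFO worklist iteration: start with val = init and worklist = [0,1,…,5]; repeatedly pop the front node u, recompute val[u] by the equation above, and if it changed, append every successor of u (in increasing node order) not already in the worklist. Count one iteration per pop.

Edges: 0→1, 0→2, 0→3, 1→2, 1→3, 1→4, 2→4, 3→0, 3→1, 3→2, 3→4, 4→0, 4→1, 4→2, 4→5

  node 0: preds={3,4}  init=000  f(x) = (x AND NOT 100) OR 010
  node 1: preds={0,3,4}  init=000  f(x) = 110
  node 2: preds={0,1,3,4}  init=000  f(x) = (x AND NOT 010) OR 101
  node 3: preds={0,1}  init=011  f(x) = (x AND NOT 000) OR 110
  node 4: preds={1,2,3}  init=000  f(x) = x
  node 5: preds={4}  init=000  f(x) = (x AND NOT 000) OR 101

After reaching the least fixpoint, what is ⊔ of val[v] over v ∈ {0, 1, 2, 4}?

111

Iteration log — 9 steps:
  step 1. node 0  ⊔preds=011  new=011  old=000  +wl: 
  step 2. node 1  ⊔preds=011  new=110  old=000  +wl: 
  step 3. node 2  ⊔preds=111  new=101  old=000  +wl: 
  step 4. node 3  ⊔preds=111  new=111  old=011  +wl: 0,1,2
  step 5. node 4  ⊔preds=111  new=111  old=000  +wl: 
  step 6. node 5  ⊔preds=111  new=111  old=000  +wl: 
  step 7. node 0  ⊔preds=111  new=011  stable
  step 8. node 1  ⊔preds=111  new=110  stable
  step 9. node 2  ⊔preds=111  new=101  stable

Least fixpoint reached:
  node 0: 011
  node 1: 110
  node 2: 101
  node 3: 111
  node 4: 111
  node 5: 111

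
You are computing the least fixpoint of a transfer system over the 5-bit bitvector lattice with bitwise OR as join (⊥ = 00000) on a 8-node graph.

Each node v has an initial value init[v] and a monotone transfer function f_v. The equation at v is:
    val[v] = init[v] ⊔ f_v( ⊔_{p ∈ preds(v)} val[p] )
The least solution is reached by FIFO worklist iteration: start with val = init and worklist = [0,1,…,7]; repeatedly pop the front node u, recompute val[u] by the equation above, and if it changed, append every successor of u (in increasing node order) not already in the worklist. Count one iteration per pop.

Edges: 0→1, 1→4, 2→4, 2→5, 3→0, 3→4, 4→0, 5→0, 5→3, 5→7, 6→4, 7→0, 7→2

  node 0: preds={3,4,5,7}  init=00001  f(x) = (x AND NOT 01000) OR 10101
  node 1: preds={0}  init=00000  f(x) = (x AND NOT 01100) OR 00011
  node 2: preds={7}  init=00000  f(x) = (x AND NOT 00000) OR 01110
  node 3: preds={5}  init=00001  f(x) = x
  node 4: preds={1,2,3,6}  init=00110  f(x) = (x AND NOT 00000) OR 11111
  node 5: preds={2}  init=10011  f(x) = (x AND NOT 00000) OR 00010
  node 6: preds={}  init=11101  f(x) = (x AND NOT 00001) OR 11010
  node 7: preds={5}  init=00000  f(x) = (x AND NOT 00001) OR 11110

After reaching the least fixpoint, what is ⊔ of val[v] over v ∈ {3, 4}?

Iteration log — 15 steps:
  step 1. node 0  ⊔preds=10111  new=10111  old=00001  +wl: 
  step 2. node 1  ⊔preds=10111  new=10011  old=00000  +wl: 
  step 3. node 2  ⊔preds=00000  new=01110  old=00000  +wl: 
  step 4. node 3  ⊔preds=10011  new=10011  old=00001  +wl: 0
  step 5. node 4  ⊔preds=11111  new=11111  old=00110  +wl: 
  step 6. node 5  ⊔preds=01110  new=11111  old=10011  +wl: 3
  step 7. node 6  ⊔preds=00000  new=11111  old=11101  +wl: 4
  step 8. node 7  ⊔preds=11111  new=11110  old=00000  +wl: 2
  step 9. node 0  ⊔preds=11111  new=10111  stable
  step 10. node 3  ⊔preds=11111  new=11111  old=10011  +wl: 0
  step 11. node 4  ⊔preds=11111  new=11111  stable
  step 12. node 2  ⊔preds=11110  new=11110  old=01110  +wl: 4,5
  step 13. node 0  ⊔preds=11111  new=10111  stable
  step 14. node 4  ⊔preds=11111  new=11111  stable
  step 15. node 5  ⊔preds=11110  new=11111  stable

Least fixpoint reached:
  node 0: 10111
  node 1: 10011
  node 2: 11110
  node 3: 11111
  node 4: 11111
  node 5: 11111
  node 6: 11111
  node 7: 11110

11111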